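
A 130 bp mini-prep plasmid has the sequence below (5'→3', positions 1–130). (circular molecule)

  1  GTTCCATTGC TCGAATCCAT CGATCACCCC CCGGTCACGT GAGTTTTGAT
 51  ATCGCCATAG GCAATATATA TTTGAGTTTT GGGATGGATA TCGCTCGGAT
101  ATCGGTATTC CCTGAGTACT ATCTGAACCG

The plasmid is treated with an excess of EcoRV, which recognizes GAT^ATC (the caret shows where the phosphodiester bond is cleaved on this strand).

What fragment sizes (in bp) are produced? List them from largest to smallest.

80, 39, 11 bp

EcoRV sites (GATATC) start at positions 48, 87, 98.
EcoRV cuts after base 3 of each site, so after positions 50, 89, 100.
Circular molecule, 3 cuts → 3 fragments:
  51–89 → 39 bp
  90–100 → 11 bp
  101–130 then 1–50 → 30 + 50 = 80 bp
Sorted largest to smallest: 80, 39, 11 bp.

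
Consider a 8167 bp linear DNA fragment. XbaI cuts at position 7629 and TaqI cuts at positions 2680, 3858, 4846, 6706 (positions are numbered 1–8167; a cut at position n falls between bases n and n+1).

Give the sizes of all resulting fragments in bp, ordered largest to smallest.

Combined cut positions (sorted): 2680, 3858, 4846, 6706, 7629.
Linear molecule, 5 cuts → 6 fragments:
  2680 − 0 = 2680 bp
  3858 − 2680 = 1178 bp
  4846 − 3858 = 988 bp
  6706 − 4846 = 1860 bp
  7629 − 6706 = 923 bp
  8167 − 7629 = 538 bp
Sorted largest to smallest: 2680, 1860, 1178, 988, 923, 538 bp.

2680, 1860, 1178, 988, 923, 538 bp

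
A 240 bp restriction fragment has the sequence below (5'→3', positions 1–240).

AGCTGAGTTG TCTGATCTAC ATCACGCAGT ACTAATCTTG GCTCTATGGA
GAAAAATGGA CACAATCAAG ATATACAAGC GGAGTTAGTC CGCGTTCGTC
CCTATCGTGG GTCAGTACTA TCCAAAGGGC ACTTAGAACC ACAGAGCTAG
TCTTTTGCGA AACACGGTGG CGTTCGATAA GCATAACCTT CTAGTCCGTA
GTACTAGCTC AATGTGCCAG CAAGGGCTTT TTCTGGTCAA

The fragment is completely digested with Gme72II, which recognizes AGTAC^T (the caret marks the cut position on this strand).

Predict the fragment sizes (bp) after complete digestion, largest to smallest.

86, 86, 36, 32 bp

Gme72II sites (AGTACT) start at positions 28, 114, 200.
Gme72II cuts after base 5 of each site (before the last base), so after positions 32, 118, 204.
Linear molecule, 3 cuts → 4 fragments:
  1–32 → 32 bp
  33–118 → 86 bp
  119–204 → 86 bp
  205–240 → 36 bp
Sorted largest to smallest: 86, 86, 36, 32 bp.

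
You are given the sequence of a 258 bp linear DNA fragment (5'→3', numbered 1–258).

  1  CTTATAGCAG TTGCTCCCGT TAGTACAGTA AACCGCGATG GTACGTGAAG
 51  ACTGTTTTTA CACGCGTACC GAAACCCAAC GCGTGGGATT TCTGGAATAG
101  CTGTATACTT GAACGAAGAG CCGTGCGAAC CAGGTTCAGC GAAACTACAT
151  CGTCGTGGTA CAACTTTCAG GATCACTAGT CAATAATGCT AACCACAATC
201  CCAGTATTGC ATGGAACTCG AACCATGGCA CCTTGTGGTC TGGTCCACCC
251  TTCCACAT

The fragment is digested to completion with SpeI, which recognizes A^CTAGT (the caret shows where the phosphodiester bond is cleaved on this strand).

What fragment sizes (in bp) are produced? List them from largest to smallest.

The SpeI site (ACTAGT) starts at position 175.
SpeI cuts after the first base of each site, so after position 175.
Linear molecule, 1 cut → 2 fragments:
  1–175 → 175 bp
  176–258 → 83 bp
Sorted largest to smallest: 175, 83 bp.

175, 83 bp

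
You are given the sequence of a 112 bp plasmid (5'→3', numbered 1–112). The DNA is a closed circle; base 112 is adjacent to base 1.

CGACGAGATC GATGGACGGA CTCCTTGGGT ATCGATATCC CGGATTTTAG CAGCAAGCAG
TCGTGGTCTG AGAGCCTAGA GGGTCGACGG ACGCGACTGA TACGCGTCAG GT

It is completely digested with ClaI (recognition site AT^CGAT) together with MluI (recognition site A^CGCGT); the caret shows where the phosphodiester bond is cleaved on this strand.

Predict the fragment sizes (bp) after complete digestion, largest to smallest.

70, 23, 19 bp

ClaI sites (ATCGAT) start at positions 8, 31.
ClaI cuts after base 2 of each site, so after positions 9, 32.
The MluI site (ACGCGT) starts at position 102.
MluI cuts after the first base of each site, so after position 102.
Combined cut positions: 9, 32, 102.
Circular molecule, 3 cuts → 3 fragments:
  10–32 → 23 bp
  33–102 → 70 bp
  103–112 then 1–9 → 10 + 9 = 19 bp
Sorted largest to smallest: 70, 23, 19 bp.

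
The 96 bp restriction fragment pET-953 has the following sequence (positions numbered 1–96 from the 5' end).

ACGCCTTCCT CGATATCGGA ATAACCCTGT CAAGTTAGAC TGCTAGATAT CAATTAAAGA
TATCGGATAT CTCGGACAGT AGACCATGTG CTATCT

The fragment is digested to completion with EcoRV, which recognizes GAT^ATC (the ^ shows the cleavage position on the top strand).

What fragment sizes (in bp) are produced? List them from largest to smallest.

EcoRV sites (GATATC) start at positions 12, 46, 59, 66.
EcoRV cuts after base 3 of each site, so after positions 14, 48, 61, 68.
Linear molecule, 4 cuts → 5 fragments:
  1–14 → 14 bp
  15–48 → 34 bp
  49–61 → 13 bp
  62–68 → 7 bp
  69–96 → 28 bp
Sorted largest to smallest: 34, 28, 14, 13, 7 bp.

34, 28, 14, 13, 7 bp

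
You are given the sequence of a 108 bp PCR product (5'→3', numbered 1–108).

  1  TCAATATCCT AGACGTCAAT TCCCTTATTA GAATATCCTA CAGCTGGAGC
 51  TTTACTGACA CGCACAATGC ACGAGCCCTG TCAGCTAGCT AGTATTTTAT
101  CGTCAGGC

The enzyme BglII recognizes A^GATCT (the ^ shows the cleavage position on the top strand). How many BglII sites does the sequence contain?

No occurrence of AGATCT is present in the sequence.
BglII does not cut: 0 sites.

0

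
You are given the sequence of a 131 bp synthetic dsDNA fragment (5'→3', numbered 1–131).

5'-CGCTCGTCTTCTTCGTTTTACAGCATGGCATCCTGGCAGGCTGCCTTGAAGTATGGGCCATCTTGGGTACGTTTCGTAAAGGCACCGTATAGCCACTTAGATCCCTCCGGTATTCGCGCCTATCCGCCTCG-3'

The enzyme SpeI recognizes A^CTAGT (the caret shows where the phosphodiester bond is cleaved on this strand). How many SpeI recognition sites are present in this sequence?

0

No occurrence of ACTAGT is present in the sequence.
SpeI does not cut: 0 sites.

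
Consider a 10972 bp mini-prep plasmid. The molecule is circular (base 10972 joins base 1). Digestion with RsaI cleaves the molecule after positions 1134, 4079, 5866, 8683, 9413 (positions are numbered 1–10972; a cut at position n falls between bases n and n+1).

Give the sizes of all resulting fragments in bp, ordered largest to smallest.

Circular molecule, 5 cuts → 5 fragments:
  4079 − 1134 = 2945 bp
  5866 − 4079 = 1787 bp
  8683 − 5866 = 2817 bp
  9413 − 8683 = 730 bp
  wrap: 10972 − 9413 + 1134 = 2693 bp
Sorted largest to smallest: 2945, 2817, 2693, 1787, 730 bp.

2945, 2817, 2693, 1787, 730 bp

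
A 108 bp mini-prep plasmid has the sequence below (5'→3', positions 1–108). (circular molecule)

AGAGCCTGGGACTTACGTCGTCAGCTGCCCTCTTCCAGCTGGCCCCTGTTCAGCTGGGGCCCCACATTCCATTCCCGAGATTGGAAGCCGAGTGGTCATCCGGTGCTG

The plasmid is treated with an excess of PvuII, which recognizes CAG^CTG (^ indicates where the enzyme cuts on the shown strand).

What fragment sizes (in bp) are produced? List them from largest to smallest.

PvuII sites (CAGCTG) start at positions 22, 36, 51.
PvuII cuts after base 3 of each site, so after positions 24, 38, 53.
Circular molecule, 3 cuts → 3 fragments:
  25–38 → 14 bp
  39–53 → 15 bp
  54–108 then 1–24 → 55 + 24 = 79 bp
Sorted largest to smallest: 79, 15, 14 bp.

79, 15, 14 bp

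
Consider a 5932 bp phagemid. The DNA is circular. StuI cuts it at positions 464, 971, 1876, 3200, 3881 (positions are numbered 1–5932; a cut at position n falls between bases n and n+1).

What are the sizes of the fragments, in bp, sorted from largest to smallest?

Circular molecule, 5 cuts → 5 fragments:
  971 − 464 = 507 bp
  1876 − 971 = 905 bp
  3200 − 1876 = 1324 bp
  3881 − 3200 = 681 bp
  wrap: 5932 − 3881 + 464 = 2515 bp
Sorted largest to smallest: 2515, 1324, 905, 681, 507 bp.

2515, 1324, 905, 681, 507 bp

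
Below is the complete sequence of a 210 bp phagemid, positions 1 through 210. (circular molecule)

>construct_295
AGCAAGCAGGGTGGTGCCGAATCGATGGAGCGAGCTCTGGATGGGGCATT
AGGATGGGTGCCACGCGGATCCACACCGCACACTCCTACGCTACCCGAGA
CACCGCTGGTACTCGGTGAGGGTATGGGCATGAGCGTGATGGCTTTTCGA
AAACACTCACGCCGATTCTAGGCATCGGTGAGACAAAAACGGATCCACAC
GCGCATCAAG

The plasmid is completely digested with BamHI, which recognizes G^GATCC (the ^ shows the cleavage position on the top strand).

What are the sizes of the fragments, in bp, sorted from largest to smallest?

BamHI sites (GGATCC) start at positions 67, 191.
BamHI cuts after the first base of each site, so after positions 67, 191.
Circular molecule, 2 cuts → 2 fragments:
  68–191 → 124 bp
  192–210 then 1–67 → 19 + 67 = 86 bp
Sorted largest to smallest: 124, 86 bp.

124, 86 bp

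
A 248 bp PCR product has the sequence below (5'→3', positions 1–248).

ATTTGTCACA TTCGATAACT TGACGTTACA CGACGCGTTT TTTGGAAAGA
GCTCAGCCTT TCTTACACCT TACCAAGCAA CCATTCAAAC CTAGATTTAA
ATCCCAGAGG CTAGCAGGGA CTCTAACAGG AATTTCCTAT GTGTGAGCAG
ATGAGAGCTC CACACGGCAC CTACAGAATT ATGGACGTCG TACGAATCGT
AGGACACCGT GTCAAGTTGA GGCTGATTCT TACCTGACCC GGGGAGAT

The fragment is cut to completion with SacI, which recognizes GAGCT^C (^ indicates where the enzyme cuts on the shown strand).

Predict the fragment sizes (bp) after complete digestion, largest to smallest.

SacI sites (GAGCTC) start at positions 49, 155.
SacI cuts after base 5 of each site (before the last base), so after positions 53, 159.
Linear molecule, 2 cuts → 3 fragments:
  1–53 → 53 bp
  54–159 → 106 bp
  160–248 → 89 bp
Sorted largest to smallest: 106, 89, 53 bp.

106, 89, 53 bp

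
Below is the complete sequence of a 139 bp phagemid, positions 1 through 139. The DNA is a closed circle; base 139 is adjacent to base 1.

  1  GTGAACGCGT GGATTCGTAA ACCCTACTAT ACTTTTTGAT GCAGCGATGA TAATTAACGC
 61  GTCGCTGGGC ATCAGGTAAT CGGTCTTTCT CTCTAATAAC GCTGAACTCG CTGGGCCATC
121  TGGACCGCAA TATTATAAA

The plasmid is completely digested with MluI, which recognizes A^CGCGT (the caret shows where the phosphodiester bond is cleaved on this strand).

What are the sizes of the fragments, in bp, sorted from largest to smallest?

MluI sites (ACGCGT) start at positions 5, 57.
MluI cuts after the first base of each site, so after positions 5, 57.
Circular molecule, 2 cuts → 2 fragments:
  6–57 → 52 bp
  58–139 then 1–5 → 82 + 5 = 87 bp
Sorted largest to smallest: 87, 52 bp.

87, 52 bp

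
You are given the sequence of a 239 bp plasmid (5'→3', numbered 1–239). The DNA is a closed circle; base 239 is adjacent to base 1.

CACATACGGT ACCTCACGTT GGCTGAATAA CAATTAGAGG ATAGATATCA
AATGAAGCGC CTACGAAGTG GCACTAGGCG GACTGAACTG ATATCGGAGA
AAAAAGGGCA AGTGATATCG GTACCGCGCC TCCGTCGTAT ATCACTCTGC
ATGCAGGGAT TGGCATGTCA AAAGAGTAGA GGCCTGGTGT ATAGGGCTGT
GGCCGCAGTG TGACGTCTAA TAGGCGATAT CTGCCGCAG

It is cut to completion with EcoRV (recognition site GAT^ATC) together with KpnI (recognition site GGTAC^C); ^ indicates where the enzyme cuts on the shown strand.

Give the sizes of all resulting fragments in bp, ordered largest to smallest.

EcoRV sites (GATATC) start at positions 44, 90, 114, 226.
EcoRV cuts after base 3 of each site, so after positions 46, 92, 116, 228.
KpnI sites (GGTACC) start at positions 8, 120.
KpnI cuts after base 5 of each site (before the last base), so after positions 12, 124.
Combined cut positions: 12, 46, 92, 116, 124, 228.
Circular molecule, 6 cuts → 6 fragments:
  13–46 → 34 bp
  47–92 → 46 bp
  93–116 → 24 bp
  117–124 → 8 bp
  125–228 → 104 bp
  229–239 then 1–12 → 11 + 12 = 23 bp
Sorted largest to smallest: 104, 46, 34, 24, 23, 8 bp.

104, 46, 34, 24, 23, 8 bp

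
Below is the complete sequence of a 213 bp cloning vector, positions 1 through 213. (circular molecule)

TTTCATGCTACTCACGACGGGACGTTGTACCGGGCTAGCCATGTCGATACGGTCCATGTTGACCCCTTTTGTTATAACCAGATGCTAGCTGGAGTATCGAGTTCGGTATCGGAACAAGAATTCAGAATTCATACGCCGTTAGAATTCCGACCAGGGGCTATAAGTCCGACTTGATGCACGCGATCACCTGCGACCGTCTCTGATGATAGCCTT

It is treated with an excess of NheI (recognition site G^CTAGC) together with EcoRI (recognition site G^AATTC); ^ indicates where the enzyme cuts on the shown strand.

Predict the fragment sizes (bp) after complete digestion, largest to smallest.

105, 50, 34, 17, 7 bp

NheI sites (GCTAGC) start at positions 34, 84.
NheI cuts after the first base of each site, so after positions 34, 84.
EcoRI sites (GAATTC) start at positions 118, 125, 142.
EcoRI cuts after the first base of each site, so after positions 118, 125, 142.
Combined cut positions: 34, 84, 118, 125, 142.
Circular molecule, 5 cuts → 5 fragments:
  35–84 → 50 bp
  85–118 → 34 bp
  119–125 → 7 bp
  126–142 → 17 bp
  143–213 then 1–34 → 71 + 34 = 105 bp
Sorted largest to smallest: 105, 50, 34, 17, 7 bp.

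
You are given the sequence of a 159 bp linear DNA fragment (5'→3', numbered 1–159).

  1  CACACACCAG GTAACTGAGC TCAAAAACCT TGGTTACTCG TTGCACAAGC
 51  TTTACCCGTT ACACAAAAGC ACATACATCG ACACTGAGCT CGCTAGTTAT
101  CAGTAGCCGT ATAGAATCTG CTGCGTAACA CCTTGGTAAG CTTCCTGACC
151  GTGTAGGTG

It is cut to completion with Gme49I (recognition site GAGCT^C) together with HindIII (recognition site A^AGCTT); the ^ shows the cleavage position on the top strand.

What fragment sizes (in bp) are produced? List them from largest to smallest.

Gme49I sites (GAGCTC) start at positions 17, 86.
Gme49I cuts after base 5 of each site (before the last base), so after positions 21, 90.
HindIII sites (AAGCTT) start at positions 47, 138.
HindIII cuts after the first base of each site, so after positions 47, 138.
Combined cut positions: 21, 47, 90, 138.
Linear molecule, 4 cuts → 5 fragments:
  1–21 → 21 bp
  22–47 → 26 bp
  48–90 → 43 bp
  91–138 → 48 bp
  139–159 → 21 bp
Sorted largest to smallest: 48, 43, 26, 21, 21 bp.

48, 43, 26, 21, 21 bp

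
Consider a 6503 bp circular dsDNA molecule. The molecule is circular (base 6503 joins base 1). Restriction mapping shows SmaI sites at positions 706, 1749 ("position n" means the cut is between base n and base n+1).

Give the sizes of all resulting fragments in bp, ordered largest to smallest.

5460, 1043 bp

Circular molecule, 2 cuts → 2 fragments:
  1749 − 706 = 1043 bp
  wrap: 6503 − 1749 + 706 = 5460 bp
Sorted largest to smallest: 5460, 1043 bp.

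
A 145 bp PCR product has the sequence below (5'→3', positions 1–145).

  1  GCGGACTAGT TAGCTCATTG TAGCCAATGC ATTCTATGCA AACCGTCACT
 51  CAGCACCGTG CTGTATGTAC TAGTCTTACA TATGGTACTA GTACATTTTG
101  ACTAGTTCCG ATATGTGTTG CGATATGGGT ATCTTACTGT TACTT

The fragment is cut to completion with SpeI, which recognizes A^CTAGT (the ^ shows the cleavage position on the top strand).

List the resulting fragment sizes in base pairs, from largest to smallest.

SpeI sites (ACTAGT) start at positions 5, 69, 87, 101.
SpeI cuts after the first base of each site, so after positions 5, 69, 87, 101.
Linear molecule, 4 cuts → 5 fragments:
  1–5 → 5 bp
  6–69 → 64 bp
  70–87 → 18 bp
  88–101 → 14 bp
  102–145 → 44 bp
Sorted largest to smallest: 64, 44, 18, 14, 5 bp.

64, 44, 18, 14, 5 bp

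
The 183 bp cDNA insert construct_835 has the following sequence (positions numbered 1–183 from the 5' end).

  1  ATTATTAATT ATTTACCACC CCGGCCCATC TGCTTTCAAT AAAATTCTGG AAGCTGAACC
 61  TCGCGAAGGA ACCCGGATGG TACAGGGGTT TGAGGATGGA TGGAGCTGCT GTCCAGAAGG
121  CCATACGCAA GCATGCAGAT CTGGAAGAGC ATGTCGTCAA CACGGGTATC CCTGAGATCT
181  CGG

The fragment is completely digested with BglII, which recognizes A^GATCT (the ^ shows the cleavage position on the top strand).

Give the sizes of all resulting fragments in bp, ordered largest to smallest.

137, 38, 8 bp

BglII sites (AGATCT) start at positions 137, 175.
BglII cuts after the first base of each site, so after positions 137, 175.
Linear molecule, 2 cuts → 3 fragments:
  1–137 → 137 bp
  138–175 → 38 bp
  176–183 → 8 bp
Sorted largest to smallest: 137, 38, 8 bp.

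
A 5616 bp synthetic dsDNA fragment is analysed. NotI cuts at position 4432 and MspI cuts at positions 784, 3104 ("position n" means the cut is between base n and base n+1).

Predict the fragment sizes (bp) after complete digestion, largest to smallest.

Combined cut positions (sorted): 784, 3104, 4432.
Linear molecule, 3 cuts → 4 fragments:
  784 − 0 = 784 bp
  3104 − 784 = 2320 bp
  4432 − 3104 = 1328 bp
  5616 − 4432 = 1184 bp
Sorted largest to smallest: 2320, 1328, 1184, 784 bp.

2320, 1328, 1184, 784 bp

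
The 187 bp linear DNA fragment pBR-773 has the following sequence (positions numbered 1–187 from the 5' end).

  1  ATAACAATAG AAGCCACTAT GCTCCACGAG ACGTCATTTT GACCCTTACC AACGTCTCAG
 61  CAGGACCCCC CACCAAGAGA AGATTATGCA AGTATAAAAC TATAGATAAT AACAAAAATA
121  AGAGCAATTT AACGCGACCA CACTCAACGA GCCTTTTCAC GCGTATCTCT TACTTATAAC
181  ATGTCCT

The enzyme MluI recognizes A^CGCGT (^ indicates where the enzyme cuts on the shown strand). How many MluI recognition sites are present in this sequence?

1

ACGCGT occurs starting at position 159.
MluI cuts at 1 site.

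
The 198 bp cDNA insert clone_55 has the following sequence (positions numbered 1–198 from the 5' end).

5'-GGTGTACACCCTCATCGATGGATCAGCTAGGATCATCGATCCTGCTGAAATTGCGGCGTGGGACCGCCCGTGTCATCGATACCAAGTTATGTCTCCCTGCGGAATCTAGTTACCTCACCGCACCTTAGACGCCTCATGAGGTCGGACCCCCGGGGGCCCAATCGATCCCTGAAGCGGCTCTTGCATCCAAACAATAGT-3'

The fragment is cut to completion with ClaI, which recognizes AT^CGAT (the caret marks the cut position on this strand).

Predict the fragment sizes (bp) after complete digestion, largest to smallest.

86, 40, 36, 21, 15 bp

ClaI sites (ATCGAT) start at positions 14, 35, 75, 161.
ClaI cuts after base 2 of each site, so after positions 15, 36, 76, 162.
Linear molecule, 4 cuts → 5 fragments:
  1–15 → 15 bp
  16–36 → 21 bp
  37–76 → 40 bp
  77–162 → 86 bp
  163–198 → 36 bp
Sorted largest to smallest: 86, 40, 36, 21, 15 bp.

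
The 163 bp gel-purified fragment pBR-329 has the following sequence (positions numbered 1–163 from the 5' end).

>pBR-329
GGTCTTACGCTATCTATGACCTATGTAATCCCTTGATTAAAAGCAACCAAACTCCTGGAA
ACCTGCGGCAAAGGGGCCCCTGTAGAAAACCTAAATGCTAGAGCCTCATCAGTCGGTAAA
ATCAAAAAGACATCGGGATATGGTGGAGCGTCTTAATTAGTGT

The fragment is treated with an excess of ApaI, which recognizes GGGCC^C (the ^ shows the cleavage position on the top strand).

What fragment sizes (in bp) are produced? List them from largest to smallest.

85, 78 bp

The ApaI site (GGGCCC) starts at position 74.
ApaI cuts after base 5 of each site (before the last base), so after position 78.
Linear molecule, 1 cut → 2 fragments:
  1–78 → 78 bp
  79–163 → 85 bp
Sorted largest to smallest: 85, 78 bp.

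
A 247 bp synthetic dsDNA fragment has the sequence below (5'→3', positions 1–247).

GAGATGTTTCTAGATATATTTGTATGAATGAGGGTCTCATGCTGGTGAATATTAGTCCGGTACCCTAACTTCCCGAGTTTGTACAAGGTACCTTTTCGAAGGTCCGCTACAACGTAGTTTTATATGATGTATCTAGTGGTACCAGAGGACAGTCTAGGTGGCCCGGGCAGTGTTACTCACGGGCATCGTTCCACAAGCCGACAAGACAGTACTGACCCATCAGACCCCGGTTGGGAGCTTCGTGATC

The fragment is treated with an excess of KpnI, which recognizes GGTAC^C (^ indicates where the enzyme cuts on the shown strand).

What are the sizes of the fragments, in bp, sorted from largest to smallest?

105, 63, 51, 28 bp

KpnI sites (GGTACC) start at positions 59, 87, 138.
KpnI cuts after base 5 of each site (before the last base), so after positions 63, 91, 142.
Linear molecule, 3 cuts → 4 fragments:
  1–63 → 63 bp
  64–91 → 28 bp
  92–142 → 51 bp
  143–247 → 105 bp
Sorted largest to smallest: 105, 63, 51, 28 bp.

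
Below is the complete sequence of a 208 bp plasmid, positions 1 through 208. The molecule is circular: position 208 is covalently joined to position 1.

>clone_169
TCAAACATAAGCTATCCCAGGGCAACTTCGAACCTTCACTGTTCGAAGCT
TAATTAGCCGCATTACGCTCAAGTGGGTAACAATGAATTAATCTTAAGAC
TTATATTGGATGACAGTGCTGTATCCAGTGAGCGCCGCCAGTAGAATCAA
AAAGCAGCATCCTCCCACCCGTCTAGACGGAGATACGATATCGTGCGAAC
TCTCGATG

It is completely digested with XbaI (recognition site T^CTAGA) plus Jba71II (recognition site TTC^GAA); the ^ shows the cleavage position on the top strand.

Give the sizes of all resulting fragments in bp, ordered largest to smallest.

128, 65, 15 bp

The XbaI site (TCTAGA) starts at position 172.
XbaI cuts after the first base of each site, so after position 172.
Jba71II sites (TTCGAA) start at positions 27, 42.
Jba71II cuts after base 3 of each site, so after positions 29, 44.
Combined cut positions: 29, 44, 172.
Circular molecule, 3 cuts → 3 fragments:
  30–44 → 15 bp
  45–172 → 128 bp
  173–208 then 1–29 → 36 + 29 = 65 bp
Sorted largest to smallest: 128, 65, 15 bp.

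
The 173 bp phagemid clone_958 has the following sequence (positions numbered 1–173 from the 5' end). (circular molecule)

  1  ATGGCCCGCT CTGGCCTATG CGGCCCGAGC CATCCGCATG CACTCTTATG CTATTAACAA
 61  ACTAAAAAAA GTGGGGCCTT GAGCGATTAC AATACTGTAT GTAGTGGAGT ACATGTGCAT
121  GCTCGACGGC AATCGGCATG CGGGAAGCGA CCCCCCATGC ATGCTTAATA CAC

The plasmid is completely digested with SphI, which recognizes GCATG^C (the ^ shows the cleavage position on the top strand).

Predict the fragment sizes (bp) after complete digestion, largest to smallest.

SphI sites (GCATGC) start at positions 36, 117, 136, 159.
SphI cuts after base 5 of each site (before the last base), so after positions 40, 121, 140, 163.
Circular molecule, 4 cuts → 4 fragments:
  41–121 → 81 bp
  122–140 → 19 bp
  141–163 → 23 bp
  164–173 then 1–40 → 10 + 40 = 50 bp
Sorted largest to smallest: 81, 50, 23, 19 bp.

81, 50, 23, 19 bp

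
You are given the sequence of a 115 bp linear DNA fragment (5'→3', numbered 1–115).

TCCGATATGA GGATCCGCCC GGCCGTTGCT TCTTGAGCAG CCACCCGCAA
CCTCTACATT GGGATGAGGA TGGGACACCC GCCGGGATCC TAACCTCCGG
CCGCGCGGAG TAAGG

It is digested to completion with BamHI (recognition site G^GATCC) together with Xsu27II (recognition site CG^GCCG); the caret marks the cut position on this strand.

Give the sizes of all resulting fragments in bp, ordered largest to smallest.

BamHI sites (GGATCC) start at positions 11, 85.
BamHI cuts after the first base of each site, so after positions 11, 85.
Xsu27II sites (CGGCCG) start at positions 20, 98.
Xsu27II cuts after base 2 of each site, so after positions 21, 99.
Combined cut positions: 11, 21, 85, 99.
Linear molecule, 4 cuts → 5 fragments:
  1–11 → 11 bp
  12–21 → 10 bp
  22–85 → 64 bp
  86–99 → 14 bp
  100–115 → 16 bp
Sorted largest to smallest: 64, 16, 14, 11, 10 bp.

64, 16, 14, 11, 10 bp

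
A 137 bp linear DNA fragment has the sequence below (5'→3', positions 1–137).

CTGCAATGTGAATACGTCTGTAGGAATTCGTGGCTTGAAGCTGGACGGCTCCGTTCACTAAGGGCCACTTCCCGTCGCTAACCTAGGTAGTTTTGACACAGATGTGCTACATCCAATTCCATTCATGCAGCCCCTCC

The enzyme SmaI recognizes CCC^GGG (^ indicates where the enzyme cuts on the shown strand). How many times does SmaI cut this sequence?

0

No occurrence of CCCGGG is present in the sequence.
SmaI does not cut: 0 sites.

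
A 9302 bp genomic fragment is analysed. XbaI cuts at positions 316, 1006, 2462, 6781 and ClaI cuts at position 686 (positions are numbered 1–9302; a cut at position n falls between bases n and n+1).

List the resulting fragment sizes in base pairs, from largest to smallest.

Combined cut positions (sorted): 316, 686, 1006, 2462, 6781.
Linear molecule, 5 cuts → 6 fragments:
  316 − 0 = 316 bp
  686 − 316 = 370 bp
  1006 − 686 = 320 bp
  2462 − 1006 = 1456 bp
  6781 − 2462 = 4319 bp
  9302 − 6781 = 2521 bp
Sorted largest to smallest: 4319, 2521, 1456, 370, 320, 316 bp.

4319, 2521, 1456, 370, 320, 316 bp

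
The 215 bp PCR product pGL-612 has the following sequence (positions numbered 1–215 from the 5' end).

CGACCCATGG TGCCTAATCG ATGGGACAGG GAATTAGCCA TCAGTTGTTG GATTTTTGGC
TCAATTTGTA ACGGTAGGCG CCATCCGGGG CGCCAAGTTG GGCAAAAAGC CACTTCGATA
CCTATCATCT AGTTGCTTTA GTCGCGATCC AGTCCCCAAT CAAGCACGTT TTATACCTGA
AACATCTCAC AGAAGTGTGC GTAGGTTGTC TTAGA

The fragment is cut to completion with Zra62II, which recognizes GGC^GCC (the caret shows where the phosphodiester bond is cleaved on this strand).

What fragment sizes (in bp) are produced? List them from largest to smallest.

124, 79, 12 bp

Zra62II sites (GGCGCC) start at positions 77, 89.
Zra62II cuts after base 3 of each site, so after positions 79, 91.
Linear molecule, 2 cuts → 3 fragments:
  1–79 → 79 bp
  80–91 → 12 bp
  92–215 → 124 bp
Sorted largest to smallest: 124, 79, 12 bp.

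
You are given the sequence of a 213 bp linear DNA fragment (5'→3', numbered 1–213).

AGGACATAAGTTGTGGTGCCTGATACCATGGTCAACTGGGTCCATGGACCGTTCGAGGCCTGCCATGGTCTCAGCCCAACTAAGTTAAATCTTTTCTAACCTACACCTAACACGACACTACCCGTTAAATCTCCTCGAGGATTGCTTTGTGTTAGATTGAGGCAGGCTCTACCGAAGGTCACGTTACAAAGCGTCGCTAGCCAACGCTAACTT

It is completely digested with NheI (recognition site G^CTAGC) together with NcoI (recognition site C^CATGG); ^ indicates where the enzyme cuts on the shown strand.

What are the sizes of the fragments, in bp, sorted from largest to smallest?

The NheI site (GCTAGC) starts at position 196.
NheI cuts after the first base of each site, so after position 196.
NcoI sites (CCATGG) start at positions 26, 42, 63.
NcoI cuts after the first base of each site, so after positions 26, 42, 63.
Combined cut positions: 26, 42, 63, 196.
Linear molecule, 4 cuts → 5 fragments:
  1–26 → 26 bp
  27–42 → 16 bp
  43–63 → 21 bp
  64–196 → 133 bp
  197–213 → 17 bp
Sorted largest to smallest: 133, 26, 21, 17, 16 bp.

133, 26, 21, 17, 16 bp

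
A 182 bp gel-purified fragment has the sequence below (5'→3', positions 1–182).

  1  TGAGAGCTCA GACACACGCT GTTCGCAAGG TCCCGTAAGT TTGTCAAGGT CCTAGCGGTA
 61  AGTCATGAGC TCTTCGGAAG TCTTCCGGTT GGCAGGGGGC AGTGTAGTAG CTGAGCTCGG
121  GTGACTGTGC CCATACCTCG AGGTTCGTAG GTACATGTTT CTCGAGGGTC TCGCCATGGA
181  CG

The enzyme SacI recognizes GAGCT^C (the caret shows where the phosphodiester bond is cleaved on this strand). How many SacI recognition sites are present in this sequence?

3

GAGCTC occurs starting at positions 4, 67, 113.
SacI cuts at 3 sites.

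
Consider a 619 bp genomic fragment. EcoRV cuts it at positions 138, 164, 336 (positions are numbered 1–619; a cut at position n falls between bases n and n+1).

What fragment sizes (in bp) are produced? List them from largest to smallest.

283, 172, 138, 26 bp

Linear molecule, 3 cuts → 4 fragments:
  138 − 0 = 138 bp
  164 − 138 = 26 bp
  336 − 164 = 172 bp
  619 − 336 = 283 bp
Sorted largest to smallest: 283, 172, 138, 26 bp.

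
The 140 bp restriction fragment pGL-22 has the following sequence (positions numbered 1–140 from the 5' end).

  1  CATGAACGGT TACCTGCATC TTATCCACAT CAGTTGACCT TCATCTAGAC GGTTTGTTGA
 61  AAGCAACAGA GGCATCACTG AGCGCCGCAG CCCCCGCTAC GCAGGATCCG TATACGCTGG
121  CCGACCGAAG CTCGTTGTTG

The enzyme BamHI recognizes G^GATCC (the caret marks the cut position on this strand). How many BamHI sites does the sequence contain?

GGATCC occurs starting at position 104.
BamHI cuts at 1 site.

1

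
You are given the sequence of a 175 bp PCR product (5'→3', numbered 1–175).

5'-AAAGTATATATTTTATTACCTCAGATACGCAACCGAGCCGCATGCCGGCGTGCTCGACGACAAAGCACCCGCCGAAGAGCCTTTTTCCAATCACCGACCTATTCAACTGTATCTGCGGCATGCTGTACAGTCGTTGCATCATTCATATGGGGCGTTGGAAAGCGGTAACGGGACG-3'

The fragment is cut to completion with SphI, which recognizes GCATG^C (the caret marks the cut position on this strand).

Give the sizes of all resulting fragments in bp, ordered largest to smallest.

78, 53, 44 bp

SphI sites (GCATGC) start at positions 40, 118.
SphI cuts after base 5 of each site (before the last base), so after positions 44, 122.
Linear molecule, 2 cuts → 3 fragments:
  1–44 → 44 bp
  45–122 → 78 bp
  123–175 → 53 bp
Sorted largest to smallest: 78, 53, 44 bp.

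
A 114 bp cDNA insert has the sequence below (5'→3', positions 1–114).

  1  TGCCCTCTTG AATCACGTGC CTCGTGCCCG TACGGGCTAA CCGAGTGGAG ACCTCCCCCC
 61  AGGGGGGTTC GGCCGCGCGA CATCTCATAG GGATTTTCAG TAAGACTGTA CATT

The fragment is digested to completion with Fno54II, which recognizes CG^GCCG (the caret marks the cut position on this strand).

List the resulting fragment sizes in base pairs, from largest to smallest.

71, 43 bp

The Fno54II site (CGGCCG) starts at position 70.
Fno54II cuts after base 2 of each site, so after position 71.
Linear molecule, 1 cut → 2 fragments:
  1–71 → 71 bp
  72–114 → 43 bp
Sorted largest to smallest: 71, 43 bp.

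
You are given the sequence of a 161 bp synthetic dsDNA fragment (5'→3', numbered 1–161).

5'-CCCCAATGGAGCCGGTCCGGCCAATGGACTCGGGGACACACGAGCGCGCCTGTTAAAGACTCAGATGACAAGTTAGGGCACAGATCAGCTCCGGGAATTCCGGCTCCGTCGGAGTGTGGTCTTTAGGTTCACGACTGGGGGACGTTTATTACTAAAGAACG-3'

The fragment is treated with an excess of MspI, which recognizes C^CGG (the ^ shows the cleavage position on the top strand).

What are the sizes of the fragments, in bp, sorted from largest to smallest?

MspI sites (CCGG) start at positions 12, 17, 91, 100.
MspI cuts after the first base of each site, so after positions 12, 17, 91, 100.
Linear molecule, 4 cuts → 5 fragments:
  1–12 → 12 bp
  13–17 → 5 bp
  18–91 → 74 bp
  92–100 → 9 bp
  101–161 → 61 bp
Sorted largest to smallest: 74, 61, 12, 9, 5 bp.

74, 61, 12, 9, 5 bp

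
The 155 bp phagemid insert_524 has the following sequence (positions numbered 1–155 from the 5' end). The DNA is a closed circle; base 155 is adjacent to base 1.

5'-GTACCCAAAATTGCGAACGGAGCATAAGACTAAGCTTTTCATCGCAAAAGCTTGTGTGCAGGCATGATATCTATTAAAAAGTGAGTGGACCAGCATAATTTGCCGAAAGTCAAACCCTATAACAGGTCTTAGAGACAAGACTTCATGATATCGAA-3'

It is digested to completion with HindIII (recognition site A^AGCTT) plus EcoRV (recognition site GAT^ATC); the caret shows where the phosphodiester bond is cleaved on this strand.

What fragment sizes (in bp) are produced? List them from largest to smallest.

81, 38, 20, 16 bp

HindIII sites (AAGCTT) start at positions 32, 48.
HindIII cuts after the first base of each site, so after positions 32, 48.
EcoRV sites (GATATC) start at positions 66, 147.
EcoRV cuts after base 3 of each site, so after positions 68, 149.
Combined cut positions: 32, 48, 68, 149.
Circular molecule, 4 cuts → 4 fragments:
  33–48 → 16 bp
  49–68 → 20 bp
  69–149 → 81 bp
  150–155 then 1–32 → 6 + 32 = 38 bp
Sorted largest to smallest: 81, 38, 20, 16 bp.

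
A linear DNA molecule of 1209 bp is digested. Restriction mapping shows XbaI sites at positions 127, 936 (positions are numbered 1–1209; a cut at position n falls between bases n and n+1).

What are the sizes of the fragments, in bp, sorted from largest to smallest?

Linear molecule, 2 cuts → 3 fragments:
  127 − 0 = 127 bp
  936 − 127 = 809 bp
  1209 − 936 = 273 bp
Sorted largest to smallest: 809, 273, 127 bp.

809, 273, 127 bp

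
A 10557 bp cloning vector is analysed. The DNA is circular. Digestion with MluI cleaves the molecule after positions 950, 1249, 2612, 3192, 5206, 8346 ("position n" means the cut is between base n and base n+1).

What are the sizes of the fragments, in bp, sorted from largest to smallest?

3161, 3140, 2014, 1363, 580, 299 bp

Circular molecule, 6 cuts → 6 fragments:
  1249 − 950 = 299 bp
  2612 − 1249 = 1363 bp
  3192 − 2612 = 580 bp
  5206 − 3192 = 2014 bp
  8346 − 5206 = 3140 bp
  wrap: 10557 − 8346 + 950 = 3161 bp
Sorted largest to smallest: 3161, 3140, 2014, 1363, 580, 299 bp.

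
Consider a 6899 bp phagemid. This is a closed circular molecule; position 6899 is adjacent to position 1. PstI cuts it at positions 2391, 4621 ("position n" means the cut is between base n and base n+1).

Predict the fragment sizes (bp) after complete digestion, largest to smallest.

Circular molecule, 2 cuts → 2 fragments:
  4621 − 2391 = 2230 bp
  wrap: 6899 − 4621 + 2391 = 4669 bp
Sorted largest to smallest: 4669, 2230 bp.

4669, 2230 bp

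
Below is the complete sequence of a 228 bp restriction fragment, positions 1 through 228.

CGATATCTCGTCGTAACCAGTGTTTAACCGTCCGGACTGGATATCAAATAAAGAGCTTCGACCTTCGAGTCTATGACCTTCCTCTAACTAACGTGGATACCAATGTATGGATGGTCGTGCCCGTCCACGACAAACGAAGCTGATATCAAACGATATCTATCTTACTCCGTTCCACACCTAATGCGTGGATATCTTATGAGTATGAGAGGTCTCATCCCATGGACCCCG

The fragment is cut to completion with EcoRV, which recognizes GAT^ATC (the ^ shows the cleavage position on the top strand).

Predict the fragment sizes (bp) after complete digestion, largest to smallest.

EcoRV sites (GATATC) start at positions 2, 40, 142, 152, 188.
EcoRV cuts after base 3 of each site, so after positions 4, 42, 144, 154, 190.
Linear molecule, 5 cuts → 6 fragments:
  1–4 → 4 bp
  5–42 → 38 bp
  43–144 → 102 bp
  145–154 → 10 bp
  155–190 → 36 bp
  191–228 → 38 bp
Sorted largest to smallest: 102, 38, 38, 36, 10, 4 bp.

102, 38, 38, 36, 10, 4 bp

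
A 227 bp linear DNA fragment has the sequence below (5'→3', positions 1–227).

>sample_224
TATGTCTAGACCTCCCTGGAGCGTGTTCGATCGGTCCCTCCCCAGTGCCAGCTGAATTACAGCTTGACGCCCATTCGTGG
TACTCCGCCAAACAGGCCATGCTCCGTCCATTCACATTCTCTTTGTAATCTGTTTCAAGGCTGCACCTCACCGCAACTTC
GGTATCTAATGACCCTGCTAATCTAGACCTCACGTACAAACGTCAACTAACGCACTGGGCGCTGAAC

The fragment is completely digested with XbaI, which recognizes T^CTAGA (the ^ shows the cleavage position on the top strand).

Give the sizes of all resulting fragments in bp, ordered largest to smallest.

XbaI sites (TCTAGA) start at positions 5, 182.
XbaI cuts after the first base of each site, so after positions 5, 182.
Linear molecule, 2 cuts → 3 fragments:
  1–5 → 5 bp
  6–182 → 177 bp
  183–227 → 45 bp
Sorted largest to smallest: 177, 45, 5 bp.

177, 45, 5 bp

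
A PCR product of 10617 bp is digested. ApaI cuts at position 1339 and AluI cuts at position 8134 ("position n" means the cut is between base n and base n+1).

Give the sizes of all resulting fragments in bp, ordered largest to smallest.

Combined cut positions (sorted): 1339, 8134.
Linear molecule, 2 cuts → 3 fragments:
  1339 − 0 = 1339 bp
  8134 − 1339 = 6795 bp
  10617 − 8134 = 2483 bp
Sorted largest to smallest: 6795, 2483, 1339 bp.

6795, 2483, 1339 bp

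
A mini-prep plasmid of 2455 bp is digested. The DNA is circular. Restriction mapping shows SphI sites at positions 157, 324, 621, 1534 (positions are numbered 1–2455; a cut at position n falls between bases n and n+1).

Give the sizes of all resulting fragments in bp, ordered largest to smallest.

Circular molecule, 4 cuts → 4 fragments:
  324 − 157 = 167 bp
  621 − 324 = 297 bp
  1534 − 621 = 913 bp
  wrap: 2455 − 1534 + 157 = 1078 bp
Sorted largest to smallest: 1078, 913, 297, 167 bp.

1078, 913, 297, 167 bp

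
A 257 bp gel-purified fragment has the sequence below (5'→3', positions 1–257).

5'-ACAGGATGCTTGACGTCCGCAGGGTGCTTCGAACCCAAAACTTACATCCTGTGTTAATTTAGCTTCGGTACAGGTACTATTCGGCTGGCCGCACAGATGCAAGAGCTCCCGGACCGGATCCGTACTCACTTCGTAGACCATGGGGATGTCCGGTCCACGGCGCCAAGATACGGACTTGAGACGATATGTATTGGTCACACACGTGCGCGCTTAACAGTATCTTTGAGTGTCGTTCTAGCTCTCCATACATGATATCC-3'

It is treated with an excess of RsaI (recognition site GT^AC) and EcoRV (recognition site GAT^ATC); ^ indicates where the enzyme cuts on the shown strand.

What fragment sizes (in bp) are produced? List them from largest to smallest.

130, 69, 48, 6, 4 bp

RsaI sites (GTAC) start at positions 68, 74, 122.
RsaI cuts after base 2 of each site, so after positions 69, 75, 123.
The EcoRV site (GATATC) starts at position 251.
EcoRV cuts after base 3 of each site, so after position 253.
Combined cut positions: 69, 75, 123, 253.
Linear molecule, 4 cuts → 5 fragments:
  1–69 → 69 bp
  70–75 → 6 bp
  76–123 → 48 bp
  124–253 → 130 bp
  254–257 → 4 bp
Sorted largest to smallest: 130, 69, 48, 6, 4 bp.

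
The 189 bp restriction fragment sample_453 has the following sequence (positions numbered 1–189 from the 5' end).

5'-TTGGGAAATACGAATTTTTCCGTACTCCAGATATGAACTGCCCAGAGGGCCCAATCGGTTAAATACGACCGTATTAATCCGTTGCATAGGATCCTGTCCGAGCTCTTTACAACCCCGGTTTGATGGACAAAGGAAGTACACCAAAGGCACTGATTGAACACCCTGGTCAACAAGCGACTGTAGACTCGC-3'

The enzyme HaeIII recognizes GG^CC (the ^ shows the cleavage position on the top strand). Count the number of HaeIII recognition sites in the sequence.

1

GGCC occurs starting at position 48.
HaeIII cuts at 1 site.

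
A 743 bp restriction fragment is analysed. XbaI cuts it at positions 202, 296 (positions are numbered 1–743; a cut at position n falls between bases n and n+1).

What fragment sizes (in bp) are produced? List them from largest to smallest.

447, 202, 94 bp

Linear molecule, 2 cuts → 3 fragments:
  202 − 0 = 202 bp
  296 − 202 = 94 bp
  743 − 296 = 447 bp
Sorted largest to smallest: 447, 202, 94 bp.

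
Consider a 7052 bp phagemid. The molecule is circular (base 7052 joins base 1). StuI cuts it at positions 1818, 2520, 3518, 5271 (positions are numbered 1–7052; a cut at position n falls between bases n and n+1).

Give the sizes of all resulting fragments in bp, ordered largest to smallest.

Circular molecule, 4 cuts → 4 fragments:
  2520 − 1818 = 702 bp
  3518 − 2520 = 998 bp
  5271 − 3518 = 1753 bp
  wrap: 7052 − 5271 + 1818 = 3599 bp
Sorted largest to smallest: 3599, 1753, 998, 702 bp.

3599, 1753, 998, 702 bp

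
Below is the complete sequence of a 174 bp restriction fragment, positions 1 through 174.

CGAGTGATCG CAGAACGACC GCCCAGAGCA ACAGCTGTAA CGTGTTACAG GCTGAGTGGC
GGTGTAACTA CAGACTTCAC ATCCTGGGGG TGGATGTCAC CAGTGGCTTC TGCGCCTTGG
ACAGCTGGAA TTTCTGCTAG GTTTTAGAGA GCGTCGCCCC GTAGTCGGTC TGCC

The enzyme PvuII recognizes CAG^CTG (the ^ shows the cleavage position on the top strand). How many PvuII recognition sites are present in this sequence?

2

CAGCTG occurs starting at positions 32, 122.
PvuII cuts at 2 sites.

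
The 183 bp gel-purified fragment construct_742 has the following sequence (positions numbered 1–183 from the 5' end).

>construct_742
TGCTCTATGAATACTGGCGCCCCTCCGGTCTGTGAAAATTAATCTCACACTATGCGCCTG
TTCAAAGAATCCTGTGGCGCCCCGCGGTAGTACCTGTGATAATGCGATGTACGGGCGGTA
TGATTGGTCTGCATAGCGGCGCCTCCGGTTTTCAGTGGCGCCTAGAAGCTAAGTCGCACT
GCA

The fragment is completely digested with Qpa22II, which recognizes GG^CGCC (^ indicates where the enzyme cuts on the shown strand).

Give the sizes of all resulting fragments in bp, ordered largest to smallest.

Qpa22II sites (GGCGCC) start at positions 16, 76, 138, 157.
Qpa22II cuts after base 2 of each site, so after positions 17, 77, 139, 158.
Linear molecule, 4 cuts → 5 fragments:
  1–17 → 17 bp
  18–77 → 60 bp
  78–139 → 62 bp
  140–158 → 19 bp
  159–183 → 25 bp
Sorted largest to smallest: 62, 60, 25, 19, 17 bp.

62, 60, 25, 19, 17 bp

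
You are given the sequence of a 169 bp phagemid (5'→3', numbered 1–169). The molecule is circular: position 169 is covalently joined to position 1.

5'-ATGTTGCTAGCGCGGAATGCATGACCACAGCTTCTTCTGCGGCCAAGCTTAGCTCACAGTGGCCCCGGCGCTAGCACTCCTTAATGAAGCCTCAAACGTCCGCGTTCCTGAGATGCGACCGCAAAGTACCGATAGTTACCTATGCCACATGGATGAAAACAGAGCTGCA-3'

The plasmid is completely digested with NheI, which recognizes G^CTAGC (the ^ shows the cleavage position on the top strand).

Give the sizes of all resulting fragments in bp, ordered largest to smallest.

NheI sites (GCTAGC) start at positions 6, 70.
NheI cuts after the first base of each site, so after positions 6, 70.
Circular molecule, 2 cuts → 2 fragments:
  7–70 → 64 bp
  71–169 then 1–6 → 99 + 6 = 105 bp
Sorted largest to smallest: 105, 64 bp.

105, 64 bp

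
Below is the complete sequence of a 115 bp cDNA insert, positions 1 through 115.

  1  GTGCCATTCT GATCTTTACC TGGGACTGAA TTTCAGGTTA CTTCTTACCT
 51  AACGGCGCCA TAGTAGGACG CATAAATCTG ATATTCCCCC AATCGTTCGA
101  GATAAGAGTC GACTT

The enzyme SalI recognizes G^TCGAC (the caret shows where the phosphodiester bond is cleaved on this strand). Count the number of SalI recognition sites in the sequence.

1

GTCGAC occurs starting at position 108.
SalI cuts at 1 site.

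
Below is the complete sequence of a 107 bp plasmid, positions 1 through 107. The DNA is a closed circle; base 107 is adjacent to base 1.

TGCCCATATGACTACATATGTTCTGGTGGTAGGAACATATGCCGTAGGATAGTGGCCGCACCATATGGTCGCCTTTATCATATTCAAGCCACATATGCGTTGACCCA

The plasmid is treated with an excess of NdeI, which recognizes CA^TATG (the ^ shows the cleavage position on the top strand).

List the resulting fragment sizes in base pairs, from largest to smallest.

NdeI sites (CATATG) start at positions 5, 15, 36, 62, 92.
NdeI cuts after base 2 of each site, so after positions 6, 16, 37, 63, 93.
Circular molecule, 5 cuts → 5 fragments:
  7–16 → 10 bp
  17–37 → 21 bp
  38–63 → 26 bp
  64–93 → 30 bp
  94–107 then 1–6 → 14 + 6 = 20 bp
Sorted largest to smallest: 30, 26, 21, 20, 10 bp.

30, 26, 21, 20, 10 bp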